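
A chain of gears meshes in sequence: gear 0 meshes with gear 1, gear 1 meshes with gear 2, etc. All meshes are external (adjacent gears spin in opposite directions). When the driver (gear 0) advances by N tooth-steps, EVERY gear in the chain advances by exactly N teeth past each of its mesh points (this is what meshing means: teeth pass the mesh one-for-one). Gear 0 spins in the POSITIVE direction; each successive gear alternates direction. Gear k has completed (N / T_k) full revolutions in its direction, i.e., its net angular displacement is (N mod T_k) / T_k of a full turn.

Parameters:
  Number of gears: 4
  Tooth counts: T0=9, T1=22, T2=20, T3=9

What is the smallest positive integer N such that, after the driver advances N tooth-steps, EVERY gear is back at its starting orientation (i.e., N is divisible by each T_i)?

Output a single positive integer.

Answer: 1980

Derivation:
Gear k returns to start when N is a multiple of T_k.
All gears at start simultaneously when N is a common multiple of [9, 22, 20, 9]; the smallest such N is lcm(9, 22, 20, 9).
Start: lcm = T0 = 9
Fold in T1=22: gcd(9, 22) = 1; lcm(9, 22) = 9 * 22 / 1 = 198 / 1 = 198
Fold in T2=20: gcd(198, 20) = 2; lcm(198, 20) = 198 * 20 / 2 = 3960 / 2 = 1980
Fold in T3=9: gcd(1980, 9) = 9; lcm(1980, 9) = 1980 * 9 / 9 = 17820 / 9 = 1980
Full cycle length = 1980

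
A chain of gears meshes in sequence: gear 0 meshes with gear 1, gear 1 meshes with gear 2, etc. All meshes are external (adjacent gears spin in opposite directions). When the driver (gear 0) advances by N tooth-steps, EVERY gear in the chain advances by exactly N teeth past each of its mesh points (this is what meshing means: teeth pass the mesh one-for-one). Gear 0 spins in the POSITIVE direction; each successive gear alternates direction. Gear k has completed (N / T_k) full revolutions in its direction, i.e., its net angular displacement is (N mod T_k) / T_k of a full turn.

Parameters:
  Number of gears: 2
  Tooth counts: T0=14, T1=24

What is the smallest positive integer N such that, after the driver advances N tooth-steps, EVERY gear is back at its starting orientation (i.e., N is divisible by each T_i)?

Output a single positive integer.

Gear k returns to start when N is a multiple of T_k.
All gears at start simultaneously when N is a common multiple of [14, 24]; the smallest such N is lcm(14, 24).
Start: lcm = T0 = 14
Fold in T1=24: gcd(14, 24) = 2; lcm(14, 24) = 14 * 24 / 2 = 336 / 2 = 168
Full cycle length = 168

Answer: 168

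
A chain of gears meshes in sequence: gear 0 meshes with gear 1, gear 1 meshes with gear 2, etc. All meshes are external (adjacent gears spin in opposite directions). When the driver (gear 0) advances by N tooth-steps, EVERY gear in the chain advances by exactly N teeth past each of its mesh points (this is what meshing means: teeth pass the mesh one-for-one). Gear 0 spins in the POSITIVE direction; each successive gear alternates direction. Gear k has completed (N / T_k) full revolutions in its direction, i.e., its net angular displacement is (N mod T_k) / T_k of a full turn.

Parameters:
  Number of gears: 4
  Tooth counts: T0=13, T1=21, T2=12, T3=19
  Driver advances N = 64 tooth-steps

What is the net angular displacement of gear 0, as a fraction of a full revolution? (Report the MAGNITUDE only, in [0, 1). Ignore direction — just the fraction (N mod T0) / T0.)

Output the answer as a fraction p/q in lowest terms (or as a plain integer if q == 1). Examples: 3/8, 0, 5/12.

Answer: 12/13

Derivation:
Chain of 4 gears, tooth counts: [13, 21, 12, 19]
  gear 0: T0=13, direction=positive, advance = 64 mod 13 = 12 teeth = 12/13 turn
  gear 1: T1=21, direction=negative, advance = 64 mod 21 = 1 teeth = 1/21 turn
  gear 2: T2=12, direction=positive, advance = 64 mod 12 = 4 teeth = 4/12 turn
  gear 3: T3=19, direction=negative, advance = 64 mod 19 = 7 teeth = 7/19 turn
Gear 0: 64 mod 13 = 12
Fraction = 12 / 13 = 12/13 (gcd(12,13)=1) = 12/13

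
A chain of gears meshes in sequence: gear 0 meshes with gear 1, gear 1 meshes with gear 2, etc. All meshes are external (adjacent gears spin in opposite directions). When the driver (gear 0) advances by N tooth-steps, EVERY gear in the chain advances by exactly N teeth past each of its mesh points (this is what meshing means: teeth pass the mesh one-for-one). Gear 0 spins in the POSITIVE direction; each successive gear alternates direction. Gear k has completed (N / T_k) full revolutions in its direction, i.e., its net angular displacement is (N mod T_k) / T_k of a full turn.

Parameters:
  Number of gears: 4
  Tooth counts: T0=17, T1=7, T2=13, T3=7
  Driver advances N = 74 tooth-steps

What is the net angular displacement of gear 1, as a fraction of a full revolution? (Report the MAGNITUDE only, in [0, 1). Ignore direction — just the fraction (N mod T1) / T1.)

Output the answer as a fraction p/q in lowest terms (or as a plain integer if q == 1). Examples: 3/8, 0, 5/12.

Answer: 4/7

Derivation:
Chain of 4 gears, tooth counts: [17, 7, 13, 7]
  gear 0: T0=17, direction=positive, advance = 74 mod 17 = 6 teeth = 6/17 turn
  gear 1: T1=7, direction=negative, advance = 74 mod 7 = 4 teeth = 4/7 turn
  gear 2: T2=13, direction=positive, advance = 74 mod 13 = 9 teeth = 9/13 turn
  gear 3: T3=7, direction=negative, advance = 74 mod 7 = 4 teeth = 4/7 turn
Gear 1: 74 mod 7 = 4
Fraction = 4 / 7 = 4/7 (gcd(4,7)=1) = 4/7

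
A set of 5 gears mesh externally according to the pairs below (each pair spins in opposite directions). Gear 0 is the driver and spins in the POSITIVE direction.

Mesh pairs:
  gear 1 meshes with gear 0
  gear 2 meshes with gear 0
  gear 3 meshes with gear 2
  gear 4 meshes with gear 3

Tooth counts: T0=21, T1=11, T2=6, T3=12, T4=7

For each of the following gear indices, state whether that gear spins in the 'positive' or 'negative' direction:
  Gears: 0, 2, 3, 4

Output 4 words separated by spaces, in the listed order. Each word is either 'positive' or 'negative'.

Gear 0 (driver): positive (depth 0)
  gear 1: meshes with gear 0 -> depth 1 -> negative (opposite of gear 0)
  gear 2: meshes with gear 0 -> depth 1 -> negative (opposite of gear 0)
  gear 3: meshes with gear 2 -> depth 2 -> positive (opposite of gear 2)
  gear 4: meshes with gear 3 -> depth 3 -> negative (opposite of gear 3)
Queried indices 0, 2, 3, 4 -> positive, negative, positive, negative

Answer: positive negative positive negative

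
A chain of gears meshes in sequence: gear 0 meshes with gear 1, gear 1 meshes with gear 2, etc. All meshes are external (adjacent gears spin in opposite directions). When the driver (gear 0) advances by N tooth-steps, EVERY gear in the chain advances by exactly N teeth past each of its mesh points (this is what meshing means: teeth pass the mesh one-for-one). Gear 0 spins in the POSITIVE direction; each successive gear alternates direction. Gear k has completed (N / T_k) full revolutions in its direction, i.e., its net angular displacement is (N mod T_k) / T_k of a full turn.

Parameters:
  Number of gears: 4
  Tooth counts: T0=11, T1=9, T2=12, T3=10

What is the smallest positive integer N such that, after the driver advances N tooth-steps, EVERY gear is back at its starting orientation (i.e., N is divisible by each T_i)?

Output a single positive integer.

Gear k returns to start when N is a multiple of T_k.
All gears at start simultaneously when N is a common multiple of [11, 9, 12, 10]; the smallest such N is lcm(11, 9, 12, 10).
Start: lcm = T0 = 11
Fold in T1=9: gcd(11, 9) = 1; lcm(11, 9) = 11 * 9 / 1 = 99 / 1 = 99
Fold in T2=12: gcd(99, 12) = 3; lcm(99, 12) = 99 * 12 / 3 = 1188 / 3 = 396
Fold in T3=10: gcd(396, 10) = 2; lcm(396, 10) = 396 * 10 / 2 = 3960 / 2 = 1980
Full cycle length = 1980

Answer: 1980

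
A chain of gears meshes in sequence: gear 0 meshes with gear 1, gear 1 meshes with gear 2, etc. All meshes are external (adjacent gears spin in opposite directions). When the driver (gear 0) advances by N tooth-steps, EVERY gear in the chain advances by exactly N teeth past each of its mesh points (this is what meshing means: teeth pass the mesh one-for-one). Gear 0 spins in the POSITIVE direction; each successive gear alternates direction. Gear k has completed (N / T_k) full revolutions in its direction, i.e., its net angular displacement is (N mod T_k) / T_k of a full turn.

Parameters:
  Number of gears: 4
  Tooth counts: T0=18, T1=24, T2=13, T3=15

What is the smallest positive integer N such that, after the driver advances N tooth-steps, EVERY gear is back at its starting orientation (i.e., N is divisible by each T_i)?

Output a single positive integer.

Answer: 4680

Derivation:
Gear k returns to start when N is a multiple of T_k.
All gears at start simultaneously when N is a common multiple of [18, 24, 13, 15]; the smallest such N is lcm(18, 24, 13, 15).
Start: lcm = T0 = 18
Fold in T1=24: gcd(18, 24) = 6; lcm(18, 24) = 18 * 24 / 6 = 432 / 6 = 72
Fold in T2=13: gcd(72, 13) = 1; lcm(72, 13) = 72 * 13 / 1 = 936 / 1 = 936
Fold in T3=15: gcd(936, 15) = 3; lcm(936, 15) = 936 * 15 / 3 = 14040 / 3 = 4680
Full cycle length = 4680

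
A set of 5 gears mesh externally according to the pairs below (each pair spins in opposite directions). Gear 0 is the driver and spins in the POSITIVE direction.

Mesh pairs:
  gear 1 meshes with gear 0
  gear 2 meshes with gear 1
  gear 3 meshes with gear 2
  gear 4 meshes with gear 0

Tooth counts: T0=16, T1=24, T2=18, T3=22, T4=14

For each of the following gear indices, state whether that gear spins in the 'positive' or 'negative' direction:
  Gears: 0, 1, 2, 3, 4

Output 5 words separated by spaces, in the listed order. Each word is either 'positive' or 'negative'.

Gear 0 (driver): positive (depth 0)
  gear 1: meshes with gear 0 -> depth 1 -> negative (opposite of gear 0)
  gear 2: meshes with gear 1 -> depth 2 -> positive (opposite of gear 1)
  gear 3: meshes with gear 2 -> depth 3 -> negative (opposite of gear 2)
  gear 4: meshes with gear 0 -> depth 1 -> negative (opposite of gear 0)
Queried indices 0, 1, 2, 3, 4 -> positive, negative, positive, negative, negative

Answer: positive negative positive negative negative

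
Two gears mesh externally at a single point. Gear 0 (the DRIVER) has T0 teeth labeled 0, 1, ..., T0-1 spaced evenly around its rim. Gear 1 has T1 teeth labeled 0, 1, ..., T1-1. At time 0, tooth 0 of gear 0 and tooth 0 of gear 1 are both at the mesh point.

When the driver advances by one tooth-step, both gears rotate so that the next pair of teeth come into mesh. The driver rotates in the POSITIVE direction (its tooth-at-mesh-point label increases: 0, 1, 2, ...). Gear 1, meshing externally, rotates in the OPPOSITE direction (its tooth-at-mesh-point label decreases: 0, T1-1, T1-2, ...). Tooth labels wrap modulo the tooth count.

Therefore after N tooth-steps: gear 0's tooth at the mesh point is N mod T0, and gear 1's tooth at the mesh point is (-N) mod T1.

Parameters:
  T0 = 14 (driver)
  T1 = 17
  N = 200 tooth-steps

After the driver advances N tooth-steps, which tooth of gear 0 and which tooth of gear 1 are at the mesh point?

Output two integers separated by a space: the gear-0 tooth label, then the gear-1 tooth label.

Gear 0 (driver, T0=14): tooth at mesh = N mod T0
  200 = 14 * 14 + 4, so 200 mod 14 = 4
  gear 0 tooth = 4
Gear 1 (driven, T1=17): tooth at mesh = (-N) mod T1
  200 = 11 * 17 + 13, so 200 mod 17 = 13
  (-200) mod 17 = (-13) mod 17 = 17 - 13 = 4
Mesh after 200 steps: gear-0 tooth 4 meets gear-1 tooth 4

Answer: 4 4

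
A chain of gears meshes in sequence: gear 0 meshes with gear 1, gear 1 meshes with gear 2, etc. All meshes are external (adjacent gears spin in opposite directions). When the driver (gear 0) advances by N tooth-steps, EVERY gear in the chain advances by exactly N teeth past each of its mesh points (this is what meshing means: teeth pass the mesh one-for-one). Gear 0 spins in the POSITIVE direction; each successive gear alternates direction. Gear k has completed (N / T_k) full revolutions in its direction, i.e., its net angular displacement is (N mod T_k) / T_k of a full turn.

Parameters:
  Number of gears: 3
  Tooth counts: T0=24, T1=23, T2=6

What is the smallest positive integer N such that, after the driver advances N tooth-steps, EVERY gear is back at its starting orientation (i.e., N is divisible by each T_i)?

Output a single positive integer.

Answer: 552

Derivation:
Gear k returns to start when N is a multiple of T_k.
All gears at start simultaneously when N is a common multiple of [24, 23, 6]; the smallest such N is lcm(24, 23, 6).
Start: lcm = T0 = 24
Fold in T1=23: gcd(24, 23) = 1; lcm(24, 23) = 24 * 23 / 1 = 552 / 1 = 552
Fold in T2=6: gcd(552, 6) = 6; lcm(552, 6) = 552 * 6 / 6 = 3312 / 6 = 552
Full cycle length = 552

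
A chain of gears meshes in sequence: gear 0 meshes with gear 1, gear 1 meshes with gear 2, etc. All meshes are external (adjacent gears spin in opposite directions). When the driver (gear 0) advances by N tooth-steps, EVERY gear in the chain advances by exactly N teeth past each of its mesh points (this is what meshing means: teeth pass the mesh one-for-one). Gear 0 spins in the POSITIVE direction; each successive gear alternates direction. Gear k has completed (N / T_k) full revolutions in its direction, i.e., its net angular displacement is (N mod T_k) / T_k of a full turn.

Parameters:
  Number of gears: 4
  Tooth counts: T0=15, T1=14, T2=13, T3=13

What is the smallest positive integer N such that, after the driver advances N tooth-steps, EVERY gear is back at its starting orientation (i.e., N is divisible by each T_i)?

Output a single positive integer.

Gear k returns to start when N is a multiple of T_k.
All gears at start simultaneously when N is a common multiple of [15, 14, 13, 13]; the smallest such N is lcm(15, 14, 13, 13).
Start: lcm = T0 = 15
Fold in T1=14: gcd(15, 14) = 1; lcm(15, 14) = 15 * 14 / 1 = 210 / 1 = 210
Fold in T2=13: gcd(210, 13) = 1; lcm(210, 13) = 210 * 13 / 1 = 2730 / 1 = 2730
Fold in T3=13: gcd(2730, 13) = 13; lcm(2730, 13) = 2730 * 13 / 13 = 35490 / 13 = 2730
Full cycle length = 2730

Answer: 2730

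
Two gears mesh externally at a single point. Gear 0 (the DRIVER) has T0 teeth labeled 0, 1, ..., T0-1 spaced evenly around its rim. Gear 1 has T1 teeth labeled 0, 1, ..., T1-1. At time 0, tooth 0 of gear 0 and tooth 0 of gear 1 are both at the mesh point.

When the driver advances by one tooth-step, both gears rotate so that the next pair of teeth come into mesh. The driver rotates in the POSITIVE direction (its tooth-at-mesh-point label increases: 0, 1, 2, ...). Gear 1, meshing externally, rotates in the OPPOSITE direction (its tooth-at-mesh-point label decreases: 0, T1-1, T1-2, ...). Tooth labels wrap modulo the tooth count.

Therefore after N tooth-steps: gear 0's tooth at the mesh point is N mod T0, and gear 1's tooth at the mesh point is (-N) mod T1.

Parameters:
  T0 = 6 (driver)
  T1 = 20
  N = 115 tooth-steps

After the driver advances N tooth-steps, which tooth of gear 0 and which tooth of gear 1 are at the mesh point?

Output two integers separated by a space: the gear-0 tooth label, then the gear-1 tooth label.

Gear 0 (driver, T0=6): tooth at mesh = N mod T0
  115 = 19 * 6 + 1, so 115 mod 6 = 1
  gear 0 tooth = 1
Gear 1 (driven, T1=20): tooth at mesh = (-N) mod T1
  115 = 5 * 20 + 15, so 115 mod 20 = 15
  (-115) mod 20 = (-15) mod 20 = 20 - 15 = 5
Mesh after 115 steps: gear-0 tooth 1 meets gear-1 tooth 5

Answer: 1 5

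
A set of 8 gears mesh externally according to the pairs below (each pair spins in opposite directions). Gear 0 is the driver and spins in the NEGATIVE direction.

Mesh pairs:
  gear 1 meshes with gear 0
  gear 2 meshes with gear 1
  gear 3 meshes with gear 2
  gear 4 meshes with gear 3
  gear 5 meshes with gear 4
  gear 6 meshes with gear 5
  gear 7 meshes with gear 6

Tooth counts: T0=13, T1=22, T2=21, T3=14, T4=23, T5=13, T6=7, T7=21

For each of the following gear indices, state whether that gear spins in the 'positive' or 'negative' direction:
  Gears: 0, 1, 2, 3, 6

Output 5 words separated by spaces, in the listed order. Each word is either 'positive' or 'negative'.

Answer: negative positive negative positive negative

Derivation:
Gear 0 (driver): negative (depth 0)
  gear 1: meshes with gear 0 -> depth 1 -> positive (opposite of gear 0)
  gear 2: meshes with gear 1 -> depth 2 -> negative (opposite of gear 1)
  gear 3: meshes with gear 2 -> depth 3 -> positive (opposite of gear 2)
  gear 4: meshes with gear 3 -> depth 4 -> negative (opposite of gear 3)
  gear 5: meshes with gear 4 -> depth 5 -> positive (opposite of gear 4)
  gear 6: meshes with gear 5 -> depth 6 -> negative (opposite of gear 5)
  gear 7: meshes with gear 6 -> depth 7 -> positive (opposite of gear 6)
Queried indices 0, 1, 2, 3, 6 -> negative, positive, negative, positive, negative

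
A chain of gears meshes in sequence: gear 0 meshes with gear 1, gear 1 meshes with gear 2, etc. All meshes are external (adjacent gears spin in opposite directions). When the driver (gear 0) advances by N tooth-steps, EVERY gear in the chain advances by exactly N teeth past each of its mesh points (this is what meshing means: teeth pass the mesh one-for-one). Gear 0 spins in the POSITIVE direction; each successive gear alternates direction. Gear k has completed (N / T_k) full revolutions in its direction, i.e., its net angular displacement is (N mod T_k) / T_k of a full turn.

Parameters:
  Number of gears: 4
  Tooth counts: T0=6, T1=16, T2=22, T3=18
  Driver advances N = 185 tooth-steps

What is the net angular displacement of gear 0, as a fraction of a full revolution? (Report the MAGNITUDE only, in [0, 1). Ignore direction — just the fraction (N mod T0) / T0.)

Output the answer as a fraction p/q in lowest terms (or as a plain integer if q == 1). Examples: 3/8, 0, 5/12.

Answer: 5/6

Derivation:
Chain of 4 gears, tooth counts: [6, 16, 22, 18]
  gear 0: T0=6, direction=positive, advance = 185 mod 6 = 5 teeth = 5/6 turn
  gear 1: T1=16, direction=negative, advance = 185 mod 16 = 9 teeth = 9/16 turn
  gear 2: T2=22, direction=positive, advance = 185 mod 22 = 9 teeth = 9/22 turn
  gear 3: T3=18, direction=negative, advance = 185 mod 18 = 5 teeth = 5/18 turn
Gear 0: 185 mod 6 = 5
Fraction = 5 / 6 = 5/6 (gcd(5,6)=1) = 5/6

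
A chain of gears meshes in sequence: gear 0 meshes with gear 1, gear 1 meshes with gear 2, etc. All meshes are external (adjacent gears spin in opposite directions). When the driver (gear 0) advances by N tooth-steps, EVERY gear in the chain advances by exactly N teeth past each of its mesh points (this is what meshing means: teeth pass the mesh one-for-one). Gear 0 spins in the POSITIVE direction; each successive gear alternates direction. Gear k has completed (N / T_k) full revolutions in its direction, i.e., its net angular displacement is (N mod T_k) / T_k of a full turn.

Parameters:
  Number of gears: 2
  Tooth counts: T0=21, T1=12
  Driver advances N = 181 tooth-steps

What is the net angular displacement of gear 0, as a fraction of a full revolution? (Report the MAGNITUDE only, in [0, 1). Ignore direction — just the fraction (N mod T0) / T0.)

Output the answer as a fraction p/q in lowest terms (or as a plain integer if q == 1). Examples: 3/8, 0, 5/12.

Chain of 2 gears, tooth counts: [21, 12]
  gear 0: T0=21, direction=positive, advance = 181 mod 21 = 13 teeth = 13/21 turn
  gear 1: T1=12, direction=negative, advance = 181 mod 12 = 1 teeth = 1/12 turn
Gear 0: 181 mod 21 = 13
Fraction = 13 / 21 = 13/21 (gcd(13,21)=1) = 13/21

Answer: 13/21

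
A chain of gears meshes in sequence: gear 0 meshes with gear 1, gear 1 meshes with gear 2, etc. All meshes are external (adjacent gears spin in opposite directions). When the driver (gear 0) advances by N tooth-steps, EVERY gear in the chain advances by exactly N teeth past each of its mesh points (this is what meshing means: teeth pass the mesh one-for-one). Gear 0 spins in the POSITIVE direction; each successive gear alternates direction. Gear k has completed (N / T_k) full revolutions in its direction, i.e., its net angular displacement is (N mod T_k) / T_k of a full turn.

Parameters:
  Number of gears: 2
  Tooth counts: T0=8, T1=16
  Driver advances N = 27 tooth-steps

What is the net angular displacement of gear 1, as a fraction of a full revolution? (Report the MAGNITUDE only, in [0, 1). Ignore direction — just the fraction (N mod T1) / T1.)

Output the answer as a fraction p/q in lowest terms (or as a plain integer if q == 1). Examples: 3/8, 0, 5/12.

Answer: 11/16

Derivation:
Chain of 2 gears, tooth counts: [8, 16]
  gear 0: T0=8, direction=positive, advance = 27 mod 8 = 3 teeth = 3/8 turn
  gear 1: T1=16, direction=negative, advance = 27 mod 16 = 11 teeth = 11/16 turn
Gear 1: 27 mod 16 = 11
Fraction = 11 / 16 = 11/16 (gcd(11,16)=1) = 11/16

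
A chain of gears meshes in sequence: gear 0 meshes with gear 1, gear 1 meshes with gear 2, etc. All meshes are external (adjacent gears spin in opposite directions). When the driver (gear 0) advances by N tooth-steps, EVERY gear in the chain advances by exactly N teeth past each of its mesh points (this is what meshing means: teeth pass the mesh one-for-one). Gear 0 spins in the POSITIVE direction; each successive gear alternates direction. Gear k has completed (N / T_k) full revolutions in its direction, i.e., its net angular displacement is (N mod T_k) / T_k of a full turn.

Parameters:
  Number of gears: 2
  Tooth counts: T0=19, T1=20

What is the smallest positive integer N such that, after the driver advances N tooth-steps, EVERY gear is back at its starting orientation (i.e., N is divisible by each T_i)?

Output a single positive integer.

Answer: 380

Derivation:
Gear k returns to start when N is a multiple of T_k.
All gears at start simultaneously when N is a common multiple of [19, 20]; the smallest such N is lcm(19, 20).
Start: lcm = T0 = 19
Fold in T1=20: gcd(19, 20) = 1; lcm(19, 20) = 19 * 20 / 1 = 380 / 1 = 380
Full cycle length = 380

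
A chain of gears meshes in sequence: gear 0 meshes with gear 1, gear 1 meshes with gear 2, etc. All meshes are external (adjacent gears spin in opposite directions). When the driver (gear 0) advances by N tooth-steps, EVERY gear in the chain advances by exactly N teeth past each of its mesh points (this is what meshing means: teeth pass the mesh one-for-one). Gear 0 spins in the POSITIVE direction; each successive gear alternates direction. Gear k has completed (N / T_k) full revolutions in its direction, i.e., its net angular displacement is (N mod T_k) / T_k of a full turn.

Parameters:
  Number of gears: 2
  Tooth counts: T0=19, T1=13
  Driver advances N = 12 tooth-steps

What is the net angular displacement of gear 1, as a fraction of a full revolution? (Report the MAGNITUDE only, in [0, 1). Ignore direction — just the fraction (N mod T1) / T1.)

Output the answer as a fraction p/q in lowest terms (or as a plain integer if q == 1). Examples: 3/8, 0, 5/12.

Chain of 2 gears, tooth counts: [19, 13]
  gear 0: T0=19, direction=positive, advance = 12 mod 19 = 12 teeth = 12/19 turn
  gear 1: T1=13, direction=negative, advance = 12 mod 13 = 12 teeth = 12/13 turn
Gear 1: 12 mod 13 = 12
Fraction = 12 / 13 = 12/13 (gcd(12,13)=1) = 12/13

Answer: 12/13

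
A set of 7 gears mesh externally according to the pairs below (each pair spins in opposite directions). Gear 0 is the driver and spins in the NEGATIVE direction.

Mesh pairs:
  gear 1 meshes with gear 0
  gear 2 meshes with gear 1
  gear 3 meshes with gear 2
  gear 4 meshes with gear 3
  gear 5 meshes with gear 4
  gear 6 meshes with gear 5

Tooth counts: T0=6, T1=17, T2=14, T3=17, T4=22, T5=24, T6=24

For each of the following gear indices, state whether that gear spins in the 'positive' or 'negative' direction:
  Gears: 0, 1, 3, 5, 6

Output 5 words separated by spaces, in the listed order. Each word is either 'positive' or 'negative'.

Answer: negative positive positive positive negative

Derivation:
Gear 0 (driver): negative (depth 0)
  gear 1: meshes with gear 0 -> depth 1 -> positive (opposite of gear 0)
  gear 2: meshes with gear 1 -> depth 2 -> negative (opposite of gear 1)
  gear 3: meshes with gear 2 -> depth 3 -> positive (opposite of gear 2)
  gear 4: meshes with gear 3 -> depth 4 -> negative (opposite of gear 3)
  gear 5: meshes with gear 4 -> depth 5 -> positive (opposite of gear 4)
  gear 6: meshes with gear 5 -> depth 6 -> negative (opposite of gear 5)
Queried indices 0, 1, 3, 5, 6 -> negative, positive, positive, positive, negative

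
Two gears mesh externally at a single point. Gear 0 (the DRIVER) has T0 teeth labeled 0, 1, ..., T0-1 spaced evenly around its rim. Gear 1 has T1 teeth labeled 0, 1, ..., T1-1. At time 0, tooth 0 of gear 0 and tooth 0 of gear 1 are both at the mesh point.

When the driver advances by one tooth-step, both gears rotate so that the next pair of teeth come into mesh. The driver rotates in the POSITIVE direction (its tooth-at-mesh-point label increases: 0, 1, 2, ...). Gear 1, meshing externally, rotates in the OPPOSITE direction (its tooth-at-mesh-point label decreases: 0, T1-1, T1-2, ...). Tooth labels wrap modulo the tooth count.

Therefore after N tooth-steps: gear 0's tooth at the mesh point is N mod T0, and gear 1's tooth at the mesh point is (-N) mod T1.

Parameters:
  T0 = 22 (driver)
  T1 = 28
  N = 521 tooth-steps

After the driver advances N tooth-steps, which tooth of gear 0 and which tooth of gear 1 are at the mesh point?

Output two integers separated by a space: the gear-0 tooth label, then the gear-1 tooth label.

Answer: 15 11

Derivation:
Gear 0 (driver, T0=22): tooth at mesh = N mod T0
  521 = 23 * 22 + 15, so 521 mod 22 = 15
  gear 0 tooth = 15
Gear 1 (driven, T1=28): tooth at mesh = (-N) mod T1
  521 = 18 * 28 + 17, so 521 mod 28 = 17
  (-521) mod 28 = (-17) mod 28 = 28 - 17 = 11
Mesh after 521 steps: gear-0 tooth 15 meets gear-1 tooth 11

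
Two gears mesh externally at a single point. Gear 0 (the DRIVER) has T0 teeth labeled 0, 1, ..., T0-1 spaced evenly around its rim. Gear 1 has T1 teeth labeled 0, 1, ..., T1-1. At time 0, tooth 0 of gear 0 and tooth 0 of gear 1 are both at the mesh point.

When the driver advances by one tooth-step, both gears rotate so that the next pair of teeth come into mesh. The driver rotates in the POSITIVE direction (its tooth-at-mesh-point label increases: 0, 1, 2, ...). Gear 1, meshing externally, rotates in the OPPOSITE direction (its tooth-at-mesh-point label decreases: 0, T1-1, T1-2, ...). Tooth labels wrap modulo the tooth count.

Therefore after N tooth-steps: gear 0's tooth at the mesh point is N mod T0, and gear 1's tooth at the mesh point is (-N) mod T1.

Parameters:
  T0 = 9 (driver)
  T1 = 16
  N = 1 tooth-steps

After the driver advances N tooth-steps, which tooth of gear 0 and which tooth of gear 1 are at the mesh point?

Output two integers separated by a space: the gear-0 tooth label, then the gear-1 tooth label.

Answer: 1 15

Derivation:
Gear 0 (driver, T0=9): tooth at mesh = N mod T0
  1 = 0 * 9 + 1, so 1 mod 9 = 1
  gear 0 tooth = 1
Gear 1 (driven, T1=16): tooth at mesh = (-N) mod T1
  1 = 0 * 16 + 1, so 1 mod 16 = 1
  (-1) mod 16 = (-1) mod 16 = 16 - 1 = 15
Mesh after 1 steps: gear-0 tooth 1 meets gear-1 tooth 15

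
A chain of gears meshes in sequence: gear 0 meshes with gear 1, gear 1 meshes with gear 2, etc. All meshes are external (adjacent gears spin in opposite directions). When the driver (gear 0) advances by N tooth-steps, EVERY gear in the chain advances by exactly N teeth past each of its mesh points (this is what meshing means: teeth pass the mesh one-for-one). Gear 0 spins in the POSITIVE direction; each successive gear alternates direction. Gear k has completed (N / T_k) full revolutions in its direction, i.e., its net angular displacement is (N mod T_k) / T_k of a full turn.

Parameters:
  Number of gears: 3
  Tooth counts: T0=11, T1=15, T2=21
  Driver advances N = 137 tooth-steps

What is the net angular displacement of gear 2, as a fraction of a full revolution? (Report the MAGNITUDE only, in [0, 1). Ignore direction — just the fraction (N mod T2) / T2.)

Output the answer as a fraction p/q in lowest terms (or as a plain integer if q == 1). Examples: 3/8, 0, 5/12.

Answer: 11/21

Derivation:
Chain of 3 gears, tooth counts: [11, 15, 21]
  gear 0: T0=11, direction=positive, advance = 137 mod 11 = 5 teeth = 5/11 turn
  gear 1: T1=15, direction=negative, advance = 137 mod 15 = 2 teeth = 2/15 turn
  gear 2: T2=21, direction=positive, advance = 137 mod 21 = 11 teeth = 11/21 turn
Gear 2: 137 mod 21 = 11
Fraction = 11 / 21 = 11/21 (gcd(11,21)=1) = 11/21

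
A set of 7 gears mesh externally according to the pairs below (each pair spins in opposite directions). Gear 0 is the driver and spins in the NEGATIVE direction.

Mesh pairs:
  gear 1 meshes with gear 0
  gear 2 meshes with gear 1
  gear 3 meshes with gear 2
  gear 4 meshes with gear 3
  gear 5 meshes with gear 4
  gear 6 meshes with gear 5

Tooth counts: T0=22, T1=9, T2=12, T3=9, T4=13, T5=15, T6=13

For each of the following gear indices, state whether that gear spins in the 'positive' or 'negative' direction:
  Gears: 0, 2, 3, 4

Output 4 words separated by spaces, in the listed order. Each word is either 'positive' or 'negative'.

Gear 0 (driver): negative (depth 0)
  gear 1: meshes with gear 0 -> depth 1 -> positive (opposite of gear 0)
  gear 2: meshes with gear 1 -> depth 2 -> negative (opposite of gear 1)
  gear 3: meshes with gear 2 -> depth 3 -> positive (opposite of gear 2)
  gear 4: meshes with gear 3 -> depth 4 -> negative (opposite of gear 3)
  gear 5: meshes with gear 4 -> depth 5 -> positive (opposite of gear 4)
  gear 6: meshes with gear 5 -> depth 6 -> negative (opposite of gear 5)
Queried indices 0, 2, 3, 4 -> negative, negative, positive, negative

Answer: negative negative positive negative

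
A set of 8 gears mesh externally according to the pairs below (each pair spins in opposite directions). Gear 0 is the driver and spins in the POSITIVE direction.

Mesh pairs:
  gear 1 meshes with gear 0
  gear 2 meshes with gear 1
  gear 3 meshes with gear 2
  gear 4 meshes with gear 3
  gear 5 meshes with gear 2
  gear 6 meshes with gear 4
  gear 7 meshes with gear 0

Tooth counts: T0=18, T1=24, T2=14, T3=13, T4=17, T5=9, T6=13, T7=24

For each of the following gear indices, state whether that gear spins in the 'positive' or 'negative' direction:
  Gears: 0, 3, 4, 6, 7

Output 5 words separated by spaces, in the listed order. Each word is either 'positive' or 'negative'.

Answer: positive negative positive negative negative

Derivation:
Gear 0 (driver): positive (depth 0)
  gear 1: meshes with gear 0 -> depth 1 -> negative (opposite of gear 0)
  gear 2: meshes with gear 1 -> depth 2 -> positive (opposite of gear 1)
  gear 3: meshes with gear 2 -> depth 3 -> negative (opposite of gear 2)
  gear 4: meshes with gear 3 -> depth 4 -> positive (opposite of gear 3)
  gear 5: meshes with gear 2 -> depth 3 -> negative (opposite of gear 2)
  gear 6: meshes with gear 4 -> depth 5 -> negative (opposite of gear 4)
  gear 7: meshes with gear 0 -> depth 1 -> negative (opposite of gear 0)
Queried indices 0, 3, 4, 6, 7 -> positive, negative, positive, negative, negative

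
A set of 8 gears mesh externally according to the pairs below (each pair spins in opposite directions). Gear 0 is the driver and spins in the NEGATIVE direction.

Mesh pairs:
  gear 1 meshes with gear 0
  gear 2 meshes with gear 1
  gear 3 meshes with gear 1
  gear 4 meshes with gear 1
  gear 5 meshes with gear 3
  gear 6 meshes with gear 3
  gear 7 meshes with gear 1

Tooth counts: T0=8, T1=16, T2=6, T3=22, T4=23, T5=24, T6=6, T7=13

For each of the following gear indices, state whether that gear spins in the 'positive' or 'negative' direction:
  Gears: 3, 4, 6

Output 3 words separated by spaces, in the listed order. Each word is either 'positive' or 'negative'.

Gear 0 (driver): negative (depth 0)
  gear 1: meshes with gear 0 -> depth 1 -> positive (opposite of gear 0)
  gear 2: meshes with gear 1 -> depth 2 -> negative (opposite of gear 1)
  gear 3: meshes with gear 1 -> depth 2 -> negative (opposite of gear 1)
  gear 4: meshes with gear 1 -> depth 2 -> negative (opposite of gear 1)
  gear 5: meshes with gear 3 -> depth 3 -> positive (opposite of gear 3)
  gear 6: meshes with gear 3 -> depth 3 -> positive (opposite of gear 3)
  gear 7: meshes with gear 1 -> depth 2 -> negative (opposite of gear 1)
Queried indices 3, 4, 6 -> negative, negative, positive

Answer: negative negative positive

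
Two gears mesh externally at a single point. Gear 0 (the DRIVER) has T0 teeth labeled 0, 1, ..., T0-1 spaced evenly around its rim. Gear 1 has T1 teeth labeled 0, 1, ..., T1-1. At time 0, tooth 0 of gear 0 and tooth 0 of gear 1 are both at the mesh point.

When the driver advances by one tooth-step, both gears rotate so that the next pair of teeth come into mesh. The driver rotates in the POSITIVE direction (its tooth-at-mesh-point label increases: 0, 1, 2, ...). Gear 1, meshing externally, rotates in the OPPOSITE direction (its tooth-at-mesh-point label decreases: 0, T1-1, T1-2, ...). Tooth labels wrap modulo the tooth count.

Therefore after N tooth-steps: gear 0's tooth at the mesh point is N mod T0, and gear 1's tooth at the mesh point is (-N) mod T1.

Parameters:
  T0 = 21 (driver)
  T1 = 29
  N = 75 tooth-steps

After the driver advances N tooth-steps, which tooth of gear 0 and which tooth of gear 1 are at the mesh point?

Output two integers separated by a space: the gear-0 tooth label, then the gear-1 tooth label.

Answer: 12 12

Derivation:
Gear 0 (driver, T0=21): tooth at mesh = N mod T0
  75 = 3 * 21 + 12, so 75 mod 21 = 12
  gear 0 tooth = 12
Gear 1 (driven, T1=29): tooth at mesh = (-N) mod T1
  75 = 2 * 29 + 17, so 75 mod 29 = 17
  (-75) mod 29 = (-17) mod 29 = 29 - 17 = 12
Mesh after 75 steps: gear-0 tooth 12 meets gear-1 tooth 12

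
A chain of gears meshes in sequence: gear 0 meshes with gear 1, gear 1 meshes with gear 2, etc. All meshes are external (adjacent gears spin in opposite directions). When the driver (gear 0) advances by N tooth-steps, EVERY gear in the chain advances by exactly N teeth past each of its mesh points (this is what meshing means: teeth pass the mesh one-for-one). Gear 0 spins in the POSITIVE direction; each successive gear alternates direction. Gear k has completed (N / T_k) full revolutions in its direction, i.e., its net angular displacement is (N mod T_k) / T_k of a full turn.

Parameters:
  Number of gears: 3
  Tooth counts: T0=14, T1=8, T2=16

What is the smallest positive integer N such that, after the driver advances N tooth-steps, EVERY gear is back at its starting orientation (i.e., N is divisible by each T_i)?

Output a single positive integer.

Answer: 112

Derivation:
Gear k returns to start when N is a multiple of T_k.
All gears at start simultaneously when N is a common multiple of [14, 8, 16]; the smallest such N is lcm(14, 8, 16).
Start: lcm = T0 = 14
Fold in T1=8: gcd(14, 8) = 2; lcm(14, 8) = 14 * 8 / 2 = 112 / 2 = 56
Fold in T2=16: gcd(56, 16) = 8; lcm(56, 16) = 56 * 16 / 8 = 896 / 8 = 112
Full cycle length = 112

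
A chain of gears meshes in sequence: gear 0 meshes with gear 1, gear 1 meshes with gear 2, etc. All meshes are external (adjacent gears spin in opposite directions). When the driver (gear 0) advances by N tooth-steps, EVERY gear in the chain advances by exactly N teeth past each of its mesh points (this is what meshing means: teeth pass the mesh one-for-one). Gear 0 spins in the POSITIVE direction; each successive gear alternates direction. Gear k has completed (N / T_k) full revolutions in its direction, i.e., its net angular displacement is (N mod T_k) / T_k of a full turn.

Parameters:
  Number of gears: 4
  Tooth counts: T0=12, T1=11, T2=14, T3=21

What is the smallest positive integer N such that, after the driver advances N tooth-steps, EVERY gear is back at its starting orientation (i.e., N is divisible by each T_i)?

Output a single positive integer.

Answer: 924

Derivation:
Gear k returns to start when N is a multiple of T_k.
All gears at start simultaneously when N is a common multiple of [12, 11, 14, 21]; the smallest such N is lcm(12, 11, 14, 21).
Start: lcm = T0 = 12
Fold in T1=11: gcd(12, 11) = 1; lcm(12, 11) = 12 * 11 / 1 = 132 / 1 = 132
Fold in T2=14: gcd(132, 14) = 2; lcm(132, 14) = 132 * 14 / 2 = 1848 / 2 = 924
Fold in T3=21: gcd(924, 21) = 21; lcm(924, 21) = 924 * 21 / 21 = 19404 / 21 = 924
Full cycle length = 924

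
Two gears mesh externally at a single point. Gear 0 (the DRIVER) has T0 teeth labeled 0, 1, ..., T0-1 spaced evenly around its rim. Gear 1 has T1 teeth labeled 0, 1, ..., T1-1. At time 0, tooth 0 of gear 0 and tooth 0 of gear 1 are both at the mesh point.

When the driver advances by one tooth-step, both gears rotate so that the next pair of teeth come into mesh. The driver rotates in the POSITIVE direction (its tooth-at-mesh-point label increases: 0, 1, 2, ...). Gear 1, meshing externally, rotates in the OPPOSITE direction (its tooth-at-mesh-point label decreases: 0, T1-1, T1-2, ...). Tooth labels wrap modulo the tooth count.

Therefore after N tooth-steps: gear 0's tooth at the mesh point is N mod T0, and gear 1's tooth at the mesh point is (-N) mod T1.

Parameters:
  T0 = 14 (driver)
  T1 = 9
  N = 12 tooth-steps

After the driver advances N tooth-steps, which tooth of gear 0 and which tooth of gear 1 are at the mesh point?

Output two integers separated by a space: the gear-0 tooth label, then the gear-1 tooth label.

Gear 0 (driver, T0=14): tooth at mesh = N mod T0
  12 = 0 * 14 + 12, so 12 mod 14 = 12
  gear 0 tooth = 12
Gear 1 (driven, T1=9): tooth at mesh = (-N) mod T1
  12 = 1 * 9 + 3, so 12 mod 9 = 3
  (-12) mod 9 = (-3) mod 9 = 9 - 3 = 6
Mesh after 12 steps: gear-0 tooth 12 meets gear-1 tooth 6

Answer: 12 6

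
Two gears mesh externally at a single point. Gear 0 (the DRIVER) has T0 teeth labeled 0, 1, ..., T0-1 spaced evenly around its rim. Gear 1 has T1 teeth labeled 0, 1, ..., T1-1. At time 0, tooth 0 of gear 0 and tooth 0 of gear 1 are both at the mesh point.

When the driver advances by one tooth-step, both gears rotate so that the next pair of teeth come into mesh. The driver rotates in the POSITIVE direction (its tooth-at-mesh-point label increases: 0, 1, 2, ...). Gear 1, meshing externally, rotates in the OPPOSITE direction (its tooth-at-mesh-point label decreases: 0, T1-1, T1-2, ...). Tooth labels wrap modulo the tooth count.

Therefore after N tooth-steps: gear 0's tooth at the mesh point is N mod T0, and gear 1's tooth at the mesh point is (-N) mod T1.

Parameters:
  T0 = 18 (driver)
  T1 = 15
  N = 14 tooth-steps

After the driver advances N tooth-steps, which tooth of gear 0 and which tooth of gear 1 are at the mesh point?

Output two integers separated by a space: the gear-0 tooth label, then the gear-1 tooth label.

Answer: 14 1

Derivation:
Gear 0 (driver, T0=18): tooth at mesh = N mod T0
  14 = 0 * 18 + 14, so 14 mod 18 = 14
  gear 0 tooth = 14
Gear 1 (driven, T1=15): tooth at mesh = (-N) mod T1
  14 = 0 * 15 + 14, so 14 mod 15 = 14
  (-14) mod 15 = (-14) mod 15 = 15 - 14 = 1
Mesh after 14 steps: gear-0 tooth 14 meets gear-1 tooth 1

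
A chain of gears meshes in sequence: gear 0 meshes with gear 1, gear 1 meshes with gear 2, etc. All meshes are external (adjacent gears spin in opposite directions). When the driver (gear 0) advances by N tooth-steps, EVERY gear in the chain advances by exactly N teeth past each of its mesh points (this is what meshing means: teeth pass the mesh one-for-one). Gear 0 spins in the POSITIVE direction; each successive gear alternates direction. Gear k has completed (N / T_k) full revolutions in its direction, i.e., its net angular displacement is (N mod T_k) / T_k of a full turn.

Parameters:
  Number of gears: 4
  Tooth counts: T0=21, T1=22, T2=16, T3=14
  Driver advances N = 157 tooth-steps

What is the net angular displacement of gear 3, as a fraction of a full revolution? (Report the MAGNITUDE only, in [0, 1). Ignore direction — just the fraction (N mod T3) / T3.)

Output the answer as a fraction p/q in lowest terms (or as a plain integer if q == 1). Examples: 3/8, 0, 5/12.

Answer: 3/14

Derivation:
Chain of 4 gears, tooth counts: [21, 22, 16, 14]
  gear 0: T0=21, direction=positive, advance = 157 mod 21 = 10 teeth = 10/21 turn
  gear 1: T1=22, direction=negative, advance = 157 mod 22 = 3 teeth = 3/22 turn
  gear 2: T2=16, direction=positive, advance = 157 mod 16 = 13 teeth = 13/16 turn
  gear 3: T3=14, direction=negative, advance = 157 mod 14 = 3 teeth = 3/14 turn
Gear 3: 157 mod 14 = 3
Fraction = 3 / 14 = 3/14 (gcd(3,14)=1) = 3/14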